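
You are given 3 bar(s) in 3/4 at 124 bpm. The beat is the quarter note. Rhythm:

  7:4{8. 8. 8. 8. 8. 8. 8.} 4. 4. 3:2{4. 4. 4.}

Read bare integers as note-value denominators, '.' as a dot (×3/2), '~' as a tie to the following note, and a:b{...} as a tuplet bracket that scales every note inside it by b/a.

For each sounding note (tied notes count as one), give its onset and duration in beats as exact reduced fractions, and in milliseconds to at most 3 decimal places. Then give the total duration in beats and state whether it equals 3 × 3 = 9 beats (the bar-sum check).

1) 0.0ms=0b +207.373ms=3/7b
2) 207.373ms=3/7b +207.373ms=3/7b
3) 414.747ms=6/7b +207.373ms=3/7b
4) 622.12ms=9/7b +207.373ms=3/7b
5) 829.493ms=12/7b +207.373ms=3/7b
6) 1036.866ms=15/7b +207.373ms=3/7b
7) 1244.24ms=18/7b +207.373ms=3/7b
8) 1451.613ms=3b +725.806ms=3/2b
9) 2177.419ms=9/2b +725.806ms=3/2b
10) 2903.226ms=6b +483.871ms=1b
11) 3387.097ms=7b +483.871ms=1b
12) 3870.968ms=8b +483.871ms=1b
Σ=9b of 9 (124bpm 3/4) — PASS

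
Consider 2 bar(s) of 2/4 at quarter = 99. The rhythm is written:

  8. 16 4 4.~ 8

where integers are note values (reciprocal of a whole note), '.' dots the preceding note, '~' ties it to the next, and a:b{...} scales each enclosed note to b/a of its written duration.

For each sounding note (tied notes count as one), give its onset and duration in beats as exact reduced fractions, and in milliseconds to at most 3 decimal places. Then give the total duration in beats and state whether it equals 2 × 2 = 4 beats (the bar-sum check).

1) 0.0ms=0b +454.545ms=3/4b
2) 454.545ms=3/4b +151.515ms=1/4b
3) 606.061ms=1b +606.061ms=1b
4) 1212.121ms=2b +1212.121ms=2b
Σ=4b of 4 (99bpm 2/4) — PASS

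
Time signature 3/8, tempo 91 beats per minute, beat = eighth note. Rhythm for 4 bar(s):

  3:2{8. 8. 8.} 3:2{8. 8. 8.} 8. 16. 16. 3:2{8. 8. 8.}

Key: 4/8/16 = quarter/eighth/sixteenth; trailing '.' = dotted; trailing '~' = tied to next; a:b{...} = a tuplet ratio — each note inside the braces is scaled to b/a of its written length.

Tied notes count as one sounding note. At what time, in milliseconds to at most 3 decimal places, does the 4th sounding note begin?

note 4 onset = 3b = 1978.022ms

1. 0.0ms @ 0 + 659.341ms (1)
2. 659.341ms @ 1 + 659.341ms (1)
3. 1318.681ms @ 2 + 659.341ms (1)
4. 1978.022ms @ 3 + 659.341ms (1)
5. 2637.363ms @ 4 + 659.341ms (1)
6. 3296.703ms @ 5 + 659.341ms (1)
7. 3956.044ms @ 6 + 989.011ms (3/2)
8. 4945.055ms @ 15/2 + 494.505ms (3/4)
9. 5439.56ms @ 33/4 + 494.505ms (3/4)
10. 5934.066ms @ 9 + 659.341ms (1)
11. 6593.407ms @ 10 + 659.341ms (1)
12. 7252.747ms @ 11 + 659.341ms (1)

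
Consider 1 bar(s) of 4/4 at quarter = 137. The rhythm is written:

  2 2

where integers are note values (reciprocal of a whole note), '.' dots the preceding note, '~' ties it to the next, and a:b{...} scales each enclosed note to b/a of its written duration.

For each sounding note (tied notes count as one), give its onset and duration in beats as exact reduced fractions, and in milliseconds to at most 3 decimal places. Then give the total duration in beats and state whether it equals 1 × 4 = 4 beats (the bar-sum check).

1) 0.0ms=0b +875.912ms=2b
2) 875.912ms=2b +875.912ms=2b
Σ=4b of 4 (137bpm 4/4) — PASS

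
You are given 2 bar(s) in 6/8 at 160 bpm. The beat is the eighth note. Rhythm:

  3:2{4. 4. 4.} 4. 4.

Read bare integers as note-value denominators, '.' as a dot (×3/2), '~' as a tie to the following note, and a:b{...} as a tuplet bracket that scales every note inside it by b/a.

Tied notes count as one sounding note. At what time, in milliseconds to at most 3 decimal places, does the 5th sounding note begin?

1. 0.0ms @ 0 + 750.0ms (2)
2. 750.0ms @ 2 + 750.0ms (2)
3. 1500.0ms @ 4 + 750.0ms (2)
4. 2250.0ms @ 6 + 1125.0ms (3)
5. 3375.0ms @ 9 + 1125.0ms (3)

note 5 onset = 9b = 3375.0ms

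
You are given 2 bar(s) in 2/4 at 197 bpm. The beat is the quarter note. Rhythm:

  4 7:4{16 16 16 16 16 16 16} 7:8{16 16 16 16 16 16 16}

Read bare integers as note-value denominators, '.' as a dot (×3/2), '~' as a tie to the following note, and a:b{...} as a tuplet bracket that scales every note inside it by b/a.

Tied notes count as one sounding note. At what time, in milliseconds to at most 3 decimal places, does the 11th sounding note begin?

1. 0.0ms @ 0 + 304.569ms (1)
2. 304.569ms @ 1 + 43.51ms (1/7)
3. 348.078ms @ 8/7 + 43.51ms (1/7)
4. 391.588ms @ 9/7 + 43.51ms (1/7)
5. 435.098ms @ 10/7 + 43.51ms (1/7)
6. 478.608ms @ 11/7 + 43.51ms (1/7)
7. 522.117ms @ 12/7 + 43.51ms (1/7)
8. 565.627ms @ 13/7 + 43.51ms (1/7)
9. 609.137ms @ 2 + 87.02ms (2/7)
10. 696.157ms @ 16/7 + 87.02ms (2/7)
11. 783.176ms @ 18/7 + 87.02ms (2/7)
12. 870.196ms @ 20/7 + 87.02ms (2/7)
13. 957.215ms @ 22/7 + 87.02ms (2/7)
14. 1044.235ms @ 24/7 + 87.02ms (2/7)
15. 1131.255ms @ 26/7 + 87.02ms (2/7)

note 11 onset = 18/7b = 783.176ms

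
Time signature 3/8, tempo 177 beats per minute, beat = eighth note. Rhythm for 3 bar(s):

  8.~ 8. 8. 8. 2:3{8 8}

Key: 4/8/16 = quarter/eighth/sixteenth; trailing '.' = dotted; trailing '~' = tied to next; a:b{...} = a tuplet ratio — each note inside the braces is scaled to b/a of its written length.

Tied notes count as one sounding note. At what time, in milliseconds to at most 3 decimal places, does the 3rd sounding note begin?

note 3 onset = 9/2b = 1525.424ms

1. 0.0ms @ 0 + 1016.949ms (3)
2. 1016.949ms @ 3 + 508.475ms (3/2)
3. 1525.424ms @ 9/2 + 508.475ms (3/2)
4. 2033.898ms @ 6 + 508.475ms (3/2)
5. 2542.373ms @ 15/2 + 508.475ms (3/2)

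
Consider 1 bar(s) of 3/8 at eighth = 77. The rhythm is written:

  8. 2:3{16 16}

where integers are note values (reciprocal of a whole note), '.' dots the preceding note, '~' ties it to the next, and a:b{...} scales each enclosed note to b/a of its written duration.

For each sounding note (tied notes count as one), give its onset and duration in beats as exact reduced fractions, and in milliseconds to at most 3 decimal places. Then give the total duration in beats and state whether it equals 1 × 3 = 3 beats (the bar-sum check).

1) 0.0ms=0b +1168.831ms=3/2b
2) 1168.831ms=3/2b +584.416ms=3/4b
3) 1753.247ms=9/4b +584.416ms=3/4b
Σ=3b of 3 (77bpm 3/8) — PASS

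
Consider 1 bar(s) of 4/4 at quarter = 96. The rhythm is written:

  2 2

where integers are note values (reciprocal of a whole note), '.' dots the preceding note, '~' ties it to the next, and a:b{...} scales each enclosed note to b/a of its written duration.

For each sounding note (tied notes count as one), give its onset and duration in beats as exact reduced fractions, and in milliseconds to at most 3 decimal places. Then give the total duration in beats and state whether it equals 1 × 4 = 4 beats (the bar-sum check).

1) 0.0ms=0b +1250.0ms=2b
2) 1250.0ms=2b +1250.0ms=2b
Σ=4b of 4 (96bpm 4/4) — PASS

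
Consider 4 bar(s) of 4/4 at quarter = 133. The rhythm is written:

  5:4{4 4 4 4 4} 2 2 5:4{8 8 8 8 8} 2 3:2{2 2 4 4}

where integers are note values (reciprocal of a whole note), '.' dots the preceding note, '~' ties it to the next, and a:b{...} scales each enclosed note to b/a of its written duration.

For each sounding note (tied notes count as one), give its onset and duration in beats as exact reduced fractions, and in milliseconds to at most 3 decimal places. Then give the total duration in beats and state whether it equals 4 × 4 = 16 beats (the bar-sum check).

1) 0.0ms=0b +360.902ms=4/5b
2) 360.902ms=4/5b +360.902ms=4/5b
3) 721.805ms=8/5b +360.902ms=4/5b
4) 1082.707ms=12/5b +360.902ms=4/5b
5) 1443.609ms=16/5b +360.902ms=4/5b
6) 1804.511ms=4b +902.256ms=2b
7) 2706.767ms=6b +902.256ms=2b
8) 3609.023ms=8b +180.451ms=2/5b
9) 3789.474ms=42/5b +180.451ms=2/5b
10) 3969.925ms=44/5b +180.451ms=2/5b
11) 4150.376ms=46/5b +180.451ms=2/5b
12) 4330.827ms=48/5b +180.451ms=2/5b
13) 4511.278ms=10b +902.256ms=2b
14) 5413.534ms=12b +601.504ms=4/3b
15) 6015.038ms=40/3b +601.504ms=4/3b
16) 6616.541ms=44/3b +300.752ms=2/3b
17) 6917.293ms=46/3b +300.752ms=2/3b
Σ=16b of 16 (133bpm 4/4) — PASS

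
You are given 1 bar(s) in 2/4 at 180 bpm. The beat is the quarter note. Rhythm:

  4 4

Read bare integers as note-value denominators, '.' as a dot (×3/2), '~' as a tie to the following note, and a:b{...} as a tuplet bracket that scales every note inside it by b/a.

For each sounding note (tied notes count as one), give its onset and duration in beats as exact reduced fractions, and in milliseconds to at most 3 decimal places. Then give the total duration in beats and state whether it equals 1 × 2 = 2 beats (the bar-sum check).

1) 0.0ms=0b +333.333ms=1b
2) 333.333ms=1b +333.333ms=1b
Σ=2b of 2 (180bpm 2/4) — PASS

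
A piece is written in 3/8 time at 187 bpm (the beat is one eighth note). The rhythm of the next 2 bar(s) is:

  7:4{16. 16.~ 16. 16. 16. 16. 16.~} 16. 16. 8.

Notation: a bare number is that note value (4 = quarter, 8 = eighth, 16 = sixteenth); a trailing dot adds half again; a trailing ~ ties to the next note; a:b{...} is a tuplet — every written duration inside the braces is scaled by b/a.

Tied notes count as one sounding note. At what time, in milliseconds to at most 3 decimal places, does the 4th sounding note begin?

note 4 onset = 12/7b = 550.038ms

1. 0.0ms @ 0 + 137.51ms (3/7)
2. 137.51ms @ 3/7 + 275.019ms (6/7)
3. 412.529ms @ 9/7 + 137.51ms (3/7)
4. 550.038ms @ 12/7 + 137.51ms (3/7)
5. 687.548ms @ 15/7 + 137.51ms (3/7)
6. 825.057ms @ 18/7 + 378.151ms (33/28)
7. 1203.209ms @ 15/4 + 240.642ms (3/4)
8. 1443.85ms @ 9/2 + 481.283ms (3/2)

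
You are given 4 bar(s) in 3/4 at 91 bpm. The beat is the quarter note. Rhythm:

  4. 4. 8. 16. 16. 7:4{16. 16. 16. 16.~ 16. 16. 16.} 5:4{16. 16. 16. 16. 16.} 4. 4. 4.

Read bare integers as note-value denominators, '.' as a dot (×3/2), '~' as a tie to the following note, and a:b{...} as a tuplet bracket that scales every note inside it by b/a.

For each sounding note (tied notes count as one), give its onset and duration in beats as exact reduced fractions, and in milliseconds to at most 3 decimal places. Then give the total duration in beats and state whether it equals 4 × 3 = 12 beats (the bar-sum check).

1) 0.0ms=0b +989.011ms=3/2b
2) 989.011ms=3/2b +989.011ms=3/2b
3) 1978.022ms=3b +494.505ms=3/4b
4) 2472.527ms=15/4b +247.253ms=3/8b
5) 2719.78ms=33/8b +247.253ms=3/8b
6) 2967.033ms=9/2b +141.287ms=3/14b
7) 3108.32ms=33/7b +141.287ms=3/14b
8) 3249.608ms=69/14b +141.287ms=3/14b
9) 3390.895ms=36/7b +282.575ms=3/7b
10) 3673.469ms=39/7b +141.287ms=3/14b
11) 3814.757ms=81/14b +141.287ms=3/14b
12) 3956.044ms=6b +197.802ms=3/10b
13) 4153.846ms=63/10b +197.802ms=3/10b
14) 4351.648ms=33/5b +197.802ms=3/10b
15) 4549.451ms=69/10b +197.802ms=3/10b
16) 4747.253ms=36/5b +197.802ms=3/10b
17) 4945.055ms=15/2b +989.011ms=3/2b
18) 5934.066ms=9b +989.011ms=3/2b
19) 6923.077ms=21/2b +989.011ms=3/2b
Σ=12b of 12 (91bpm 3/4) — PASS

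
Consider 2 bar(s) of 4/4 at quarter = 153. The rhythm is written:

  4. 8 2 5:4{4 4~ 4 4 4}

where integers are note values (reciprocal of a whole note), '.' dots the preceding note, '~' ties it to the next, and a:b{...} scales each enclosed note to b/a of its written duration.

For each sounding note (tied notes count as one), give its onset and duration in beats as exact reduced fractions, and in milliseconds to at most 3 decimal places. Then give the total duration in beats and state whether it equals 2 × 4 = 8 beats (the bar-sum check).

1) 0.0ms=0b +588.235ms=3/2b
2) 588.235ms=3/2b +196.078ms=1/2b
3) 784.314ms=2b +784.314ms=2b
4) 1568.627ms=4b +313.725ms=4/5b
5) 1882.353ms=24/5b +627.451ms=8/5b
6) 2509.804ms=32/5b +313.725ms=4/5b
7) 2823.529ms=36/5b +313.725ms=4/5b
Σ=8b of 8 (153bpm 4/4) — PASS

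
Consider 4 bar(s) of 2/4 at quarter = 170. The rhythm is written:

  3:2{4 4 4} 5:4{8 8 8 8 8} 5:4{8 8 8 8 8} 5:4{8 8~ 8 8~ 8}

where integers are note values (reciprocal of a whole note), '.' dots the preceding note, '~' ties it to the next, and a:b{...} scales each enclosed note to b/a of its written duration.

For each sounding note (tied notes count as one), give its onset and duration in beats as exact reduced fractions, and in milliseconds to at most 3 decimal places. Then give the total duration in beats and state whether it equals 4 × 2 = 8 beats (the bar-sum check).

1) 0.0ms=0b +235.294ms=2/3b
2) 235.294ms=2/3b +235.294ms=2/3b
3) 470.588ms=4/3b +235.294ms=2/3b
4) 705.882ms=2b +141.176ms=2/5b
5) 847.059ms=12/5b +141.176ms=2/5b
6) 988.235ms=14/5b +141.176ms=2/5b
7) 1129.412ms=16/5b +141.176ms=2/5b
8) 1270.588ms=18/5b +141.176ms=2/5b
9) 1411.765ms=4b +141.176ms=2/5b
10) 1552.941ms=22/5b +141.176ms=2/5b
11) 1694.118ms=24/5b +141.176ms=2/5b
12) 1835.294ms=26/5b +141.176ms=2/5b
13) 1976.471ms=28/5b +141.176ms=2/5b
14) 2117.647ms=6b +141.176ms=2/5b
15) 2258.824ms=32/5b +282.353ms=4/5b
16) 2541.176ms=36/5b +282.353ms=4/5b
Σ=8b of 8 (170bpm 2/4) — PASS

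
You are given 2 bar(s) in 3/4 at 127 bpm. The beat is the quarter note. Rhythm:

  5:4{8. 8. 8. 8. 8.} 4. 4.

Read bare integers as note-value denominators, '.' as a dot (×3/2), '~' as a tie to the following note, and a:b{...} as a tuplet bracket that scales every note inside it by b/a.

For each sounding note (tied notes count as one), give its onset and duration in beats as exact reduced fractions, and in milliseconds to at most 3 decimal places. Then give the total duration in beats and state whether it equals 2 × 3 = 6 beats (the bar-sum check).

1) 0.0ms=0b +283.465ms=3/5b
2) 283.465ms=3/5b +283.465ms=3/5b
3) 566.929ms=6/5b +283.465ms=3/5b
4) 850.394ms=9/5b +283.465ms=3/5b
5) 1133.858ms=12/5b +283.465ms=3/5b
6) 1417.323ms=3b +708.661ms=3/2b
7) 2125.984ms=9/2b +708.661ms=3/2b
Σ=6b of 6 (127bpm 3/4) — PASS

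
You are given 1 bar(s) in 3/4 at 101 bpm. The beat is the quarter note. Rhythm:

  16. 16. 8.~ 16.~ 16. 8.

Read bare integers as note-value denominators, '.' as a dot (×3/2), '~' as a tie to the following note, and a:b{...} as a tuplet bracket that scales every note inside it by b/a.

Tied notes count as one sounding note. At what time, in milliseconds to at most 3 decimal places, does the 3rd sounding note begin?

1. 0.0ms @ 0 + 222.772ms (3/8)
2. 222.772ms @ 3/8 + 222.772ms (3/8)
3. 445.545ms @ 3/4 + 891.089ms (3/2)
4. 1336.634ms @ 9/4 + 445.545ms (3/4)

note 3 onset = 3/4b = 445.545ms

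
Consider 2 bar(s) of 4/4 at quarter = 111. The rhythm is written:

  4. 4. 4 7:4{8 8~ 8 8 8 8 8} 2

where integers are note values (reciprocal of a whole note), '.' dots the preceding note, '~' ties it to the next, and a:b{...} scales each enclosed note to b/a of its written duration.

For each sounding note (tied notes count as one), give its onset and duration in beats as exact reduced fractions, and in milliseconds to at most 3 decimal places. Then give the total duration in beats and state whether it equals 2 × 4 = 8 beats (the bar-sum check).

1) 0.0ms=0b +810.811ms=3/2b
2) 810.811ms=3/2b +810.811ms=3/2b
3) 1621.622ms=3b +540.541ms=1b
4) 2162.162ms=4b +154.44ms=2/7b
5) 2316.602ms=30/7b +308.88ms=4/7b
6) 2625.483ms=34/7b +154.44ms=2/7b
7) 2779.923ms=36/7b +154.44ms=2/7b
8) 2934.363ms=38/7b +154.44ms=2/7b
9) 3088.803ms=40/7b +154.44ms=2/7b
10) 3243.243ms=6b +1081.081ms=2b
Σ=8b of 8 (111bpm 4/4) — PASS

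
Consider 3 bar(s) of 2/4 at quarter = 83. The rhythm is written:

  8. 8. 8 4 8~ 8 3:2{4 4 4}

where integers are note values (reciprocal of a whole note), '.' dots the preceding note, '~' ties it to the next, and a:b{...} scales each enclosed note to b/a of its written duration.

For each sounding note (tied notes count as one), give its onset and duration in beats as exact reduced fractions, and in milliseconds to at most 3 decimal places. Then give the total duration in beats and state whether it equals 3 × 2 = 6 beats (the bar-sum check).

1) 0.0ms=0b +542.169ms=3/4b
2) 542.169ms=3/4b +542.169ms=3/4b
3) 1084.337ms=3/2b +361.446ms=1/2b
4) 1445.783ms=2b +722.892ms=1b
5) 2168.675ms=3b +722.892ms=1b
6) 2891.566ms=4b +481.928ms=2/3b
7) 3373.494ms=14/3b +481.928ms=2/3b
8) 3855.422ms=16/3b +481.928ms=2/3b
Σ=6b of 6 (83bpm 2/4) — PASS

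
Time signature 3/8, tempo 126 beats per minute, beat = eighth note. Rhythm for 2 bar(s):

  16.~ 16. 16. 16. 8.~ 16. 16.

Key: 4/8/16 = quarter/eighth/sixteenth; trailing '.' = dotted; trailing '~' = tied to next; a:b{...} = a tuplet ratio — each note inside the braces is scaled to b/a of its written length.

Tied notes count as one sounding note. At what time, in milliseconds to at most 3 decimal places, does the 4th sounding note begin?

note 4 onset = 3b = 1428.571ms

1. 0.0ms @ 0 + 714.286ms (3/2)
2. 714.286ms @ 3/2 + 357.143ms (3/4)
3. 1071.429ms @ 9/4 + 357.143ms (3/4)
4. 1428.571ms @ 3 + 1071.429ms (9/4)
5. 2500.0ms @ 21/4 + 357.143ms (3/4)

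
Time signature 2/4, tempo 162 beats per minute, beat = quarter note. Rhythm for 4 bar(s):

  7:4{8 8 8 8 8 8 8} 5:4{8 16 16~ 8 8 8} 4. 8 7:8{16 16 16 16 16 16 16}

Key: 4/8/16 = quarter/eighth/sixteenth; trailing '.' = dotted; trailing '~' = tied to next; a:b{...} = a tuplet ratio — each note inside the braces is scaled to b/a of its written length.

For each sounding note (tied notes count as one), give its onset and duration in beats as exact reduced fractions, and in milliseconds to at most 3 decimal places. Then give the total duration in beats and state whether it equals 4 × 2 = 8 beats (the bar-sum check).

1) 0.0ms=0b +105.82ms=2/7b
2) 105.82ms=2/7b +105.82ms=2/7b
3) 211.64ms=4/7b +105.82ms=2/7b
4) 317.46ms=6/7b +105.82ms=2/7b
5) 423.28ms=8/7b +105.82ms=2/7b
6) 529.101ms=10/7b +105.82ms=2/7b
7) 634.921ms=12/7b +105.82ms=2/7b
8) 740.741ms=2b +148.148ms=2/5b
9) 888.889ms=12/5b +74.074ms=1/5b
10) 962.963ms=13/5b +222.222ms=3/5b
11) 1185.185ms=16/5b +148.148ms=2/5b
12) 1333.333ms=18/5b +148.148ms=2/5b
13) 1481.481ms=4b +555.556ms=3/2b
14) 2037.037ms=11/2b +185.185ms=1/2b
15) 2222.222ms=6b +105.82ms=2/7b
16) 2328.042ms=44/7b +105.82ms=2/7b
17) 2433.862ms=46/7b +105.82ms=2/7b
18) 2539.683ms=48/7b +105.82ms=2/7b
19) 2645.503ms=50/7b +105.82ms=2/7b
20) 2751.323ms=52/7b +105.82ms=2/7b
21) 2857.143ms=54/7b +105.82ms=2/7b
Σ=8b of 8 (162bpm 2/4) — PASS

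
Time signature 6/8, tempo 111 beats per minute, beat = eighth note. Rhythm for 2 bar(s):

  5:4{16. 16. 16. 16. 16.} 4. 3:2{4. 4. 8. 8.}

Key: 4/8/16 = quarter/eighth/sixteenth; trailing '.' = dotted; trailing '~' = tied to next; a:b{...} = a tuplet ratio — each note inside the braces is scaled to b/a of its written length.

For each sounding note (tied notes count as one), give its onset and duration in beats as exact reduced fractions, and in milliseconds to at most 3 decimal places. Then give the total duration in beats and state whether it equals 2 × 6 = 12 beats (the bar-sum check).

1) 0.0ms=0b +324.324ms=3/5b
2) 324.324ms=3/5b +324.324ms=3/5b
3) 648.649ms=6/5b +324.324ms=3/5b
4) 972.973ms=9/5b +324.324ms=3/5b
5) 1297.297ms=12/5b +324.324ms=3/5b
6) 1621.622ms=3b +1621.622ms=3b
7) 3243.243ms=6b +1081.081ms=2b
8) 4324.324ms=8b +1081.081ms=2b
9) 5405.405ms=10b +540.541ms=1b
10) 5945.946ms=11b +540.541ms=1b
Σ=12b of 12 (111bpm 6/8) — PASS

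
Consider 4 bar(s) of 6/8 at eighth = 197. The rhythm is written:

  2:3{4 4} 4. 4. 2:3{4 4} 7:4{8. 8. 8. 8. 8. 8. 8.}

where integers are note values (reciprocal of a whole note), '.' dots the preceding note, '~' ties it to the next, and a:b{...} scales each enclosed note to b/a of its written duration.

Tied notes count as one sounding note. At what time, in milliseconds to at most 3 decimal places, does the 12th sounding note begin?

note 12 onset = 156/7b = 6787.527ms

1. 0.0ms @ 0 + 913.706ms (3)
2. 913.706ms @ 3 + 913.706ms (3)
3. 1827.411ms @ 6 + 913.706ms (3)
4. 2741.117ms @ 9 + 913.706ms (3)
5. 3654.822ms @ 12 + 913.706ms (3)
6. 4568.528ms @ 15 + 913.706ms (3)
7. 5482.234ms @ 18 + 261.059ms (6/7)
8. 5743.292ms @ 132/7 + 261.059ms (6/7)
9. 6004.351ms @ 138/7 + 261.059ms (6/7)
10. 6265.41ms @ 144/7 + 261.059ms (6/7)
11. 6526.468ms @ 150/7 + 261.059ms (6/7)
12. 6787.527ms @ 156/7 + 261.059ms (6/7)
13. 7048.586ms @ 162/7 + 261.059ms (6/7)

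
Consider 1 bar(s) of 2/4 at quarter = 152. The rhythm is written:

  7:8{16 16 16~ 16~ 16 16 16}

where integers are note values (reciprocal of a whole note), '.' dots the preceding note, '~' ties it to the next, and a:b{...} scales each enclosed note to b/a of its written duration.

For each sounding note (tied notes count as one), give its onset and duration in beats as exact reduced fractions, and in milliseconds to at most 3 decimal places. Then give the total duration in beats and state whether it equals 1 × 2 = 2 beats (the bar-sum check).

1) 0.0ms=0b +112.782ms=2/7b
2) 112.782ms=2/7b +112.782ms=2/7b
3) 225.564ms=4/7b +338.346ms=6/7b
4) 563.91ms=10/7b +112.782ms=2/7b
5) 676.692ms=12/7b +112.782ms=2/7b
Σ=2b of 2 (152bpm 2/4) — PASS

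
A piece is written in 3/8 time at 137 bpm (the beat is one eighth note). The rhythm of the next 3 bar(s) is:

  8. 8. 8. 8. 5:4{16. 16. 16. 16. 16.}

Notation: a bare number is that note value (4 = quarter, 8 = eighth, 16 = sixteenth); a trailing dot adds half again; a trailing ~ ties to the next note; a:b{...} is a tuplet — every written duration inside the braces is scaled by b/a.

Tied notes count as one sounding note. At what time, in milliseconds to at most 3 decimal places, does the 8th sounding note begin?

note 8 onset = 39/5b = 3416.058ms

1. 0.0ms @ 0 + 656.934ms (3/2)
2. 656.934ms @ 3/2 + 656.934ms (3/2)
3. 1313.869ms @ 3 + 656.934ms (3/2)
4. 1970.803ms @ 9/2 + 656.934ms (3/2)
5. 2627.737ms @ 6 + 262.774ms (3/5)
6. 2890.511ms @ 33/5 + 262.774ms (3/5)
7. 3153.285ms @ 36/5 + 262.774ms (3/5)
8. 3416.058ms @ 39/5 + 262.774ms (3/5)
9. 3678.832ms @ 42/5 + 262.774ms (3/5)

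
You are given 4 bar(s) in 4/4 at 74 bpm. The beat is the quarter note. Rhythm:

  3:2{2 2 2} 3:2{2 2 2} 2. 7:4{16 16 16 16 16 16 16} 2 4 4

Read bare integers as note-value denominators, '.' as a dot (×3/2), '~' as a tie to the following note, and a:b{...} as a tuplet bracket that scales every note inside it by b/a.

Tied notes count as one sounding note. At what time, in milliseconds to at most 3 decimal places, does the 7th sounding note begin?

1. 0.0ms @ 0 + 1081.081ms (4/3)
2. 1081.081ms @ 4/3 + 1081.081ms (4/3)
3. 2162.162ms @ 8/3 + 1081.081ms (4/3)
4. 3243.243ms @ 4 + 1081.081ms (4/3)
5. 4324.324ms @ 16/3 + 1081.081ms (4/3)
6. 5405.405ms @ 20/3 + 1081.081ms (4/3)
7. 6486.486ms @ 8 + 2432.432ms (3)
8. 8918.919ms @ 11 + 115.83ms (1/7)
9. 9034.749ms @ 78/7 + 115.83ms (1/7)
10. 9150.579ms @ 79/7 + 115.83ms (1/7)
11. 9266.409ms @ 80/7 + 115.83ms (1/7)
12. 9382.239ms @ 81/7 + 115.83ms (1/7)
13. 9498.069ms @ 82/7 + 115.83ms (1/7)
14. 9613.9ms @ 83/7 + 115.83ms (1/7)
15. 9729.73ms @ 12 + 1621.622ms (2)
16. 11351.351ms @ 14 + 810.811ms (1)
17. 12162.162ms @ 15 + 810.811ms (1)

note 7 onset = 8b = 6486.486ms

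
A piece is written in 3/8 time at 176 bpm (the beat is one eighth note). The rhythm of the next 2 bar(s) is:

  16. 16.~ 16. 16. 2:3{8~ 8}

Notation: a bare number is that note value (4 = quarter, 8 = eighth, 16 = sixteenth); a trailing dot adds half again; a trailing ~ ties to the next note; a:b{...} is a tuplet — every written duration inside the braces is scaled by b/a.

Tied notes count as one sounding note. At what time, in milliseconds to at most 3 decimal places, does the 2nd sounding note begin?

note 2 onset = 3/4b = 255.682ms

1. 0.0ms @ 0 + 255.682ms (3/4)
2. 255.682ms @ 3/4 + 511.364ms (3/2)
3. 767.045ms @ 9/4 + 255.682ms (3/4)
4. 1022.727ms @ 3 + 1022.727ms (3)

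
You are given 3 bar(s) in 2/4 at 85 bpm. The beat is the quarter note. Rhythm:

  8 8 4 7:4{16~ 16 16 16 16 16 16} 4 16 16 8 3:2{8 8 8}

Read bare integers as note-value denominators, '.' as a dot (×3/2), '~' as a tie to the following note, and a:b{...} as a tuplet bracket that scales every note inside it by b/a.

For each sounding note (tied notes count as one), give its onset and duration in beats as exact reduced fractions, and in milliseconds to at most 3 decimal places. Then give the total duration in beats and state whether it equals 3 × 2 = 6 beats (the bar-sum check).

1) 0.0ms=0b +352.941ms=1/2b
2) 352.941ms=1/2b +352.941ms=1/2b
3) 705.882ms=1b +705.882ms=1b
4) 1411.765ms=2b +201.681ms=2/7b
5) 1613.445ms=16/7b +100.84ms=1/7b
6) 1714.286ms=17/7b +100.84ms=1/7b
7) 1815.126ms=18/7b +100.84ms=1/7b
8) 1915.966ms=19/7b +100.84ms=1/7b
9) 2016.807ms=20/7b +100.84ms=1/7b
10) 2117.647ms=3b +705.882ms=1b
11) 2823.529ms=4b +176.471ms=1/4b
12) 3000.0ms=17/4b +176.471ms=1/4b
13) 3176.471ms=9/2b +352.941ms=1/2b
14) 3529.412ms=5b +235.294ms=1/3b
15) 3764.706ms=16/3b +235.294ms=1/3b
16) 4000.0ms=17/3b +235.294ms=1/3b
Σ=6b of 6 (85bpm 2/4) — PASS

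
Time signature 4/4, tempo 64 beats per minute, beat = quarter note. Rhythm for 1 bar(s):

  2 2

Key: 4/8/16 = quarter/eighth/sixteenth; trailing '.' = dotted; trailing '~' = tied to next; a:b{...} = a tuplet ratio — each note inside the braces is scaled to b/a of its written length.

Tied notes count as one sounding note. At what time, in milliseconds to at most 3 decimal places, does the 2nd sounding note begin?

1. 0.0ms @ 0 + 1875.0ms (2)
2. 1875.0ms @ 2 + 1875.0ms (2)

note 2 onset = 2b = 1875.0ms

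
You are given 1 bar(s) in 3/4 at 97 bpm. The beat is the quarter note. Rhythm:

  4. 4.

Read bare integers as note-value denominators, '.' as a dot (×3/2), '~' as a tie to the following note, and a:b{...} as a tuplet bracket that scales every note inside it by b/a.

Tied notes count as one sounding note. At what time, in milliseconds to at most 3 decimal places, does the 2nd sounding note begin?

note 2 onset = 3/2b = 927.835ms

1. 0.0ms @ 0 + 927.835ms (3/2)
2. 927.835ms @ 3/2 + 927.835ms (3/2)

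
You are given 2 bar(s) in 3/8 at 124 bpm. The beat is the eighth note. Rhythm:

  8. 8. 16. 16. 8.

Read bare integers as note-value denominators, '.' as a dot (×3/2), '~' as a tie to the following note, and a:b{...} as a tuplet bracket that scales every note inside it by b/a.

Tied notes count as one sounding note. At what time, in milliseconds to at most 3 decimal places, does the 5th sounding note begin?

1. 0.0ms @ 0 + 725.806ms (3/2)
2. 725.806ms @ 3/2 + 725.806ms (3/2)
3. 1451.613ms @ 3 + 362.903ms (3/4)
4. 1814.516ms @ 15/4 + 362.903ms (3/4)
5. 2177.419ms @ 9/2 + 725.806ms (3/2)

note 5 onset = 9/2b = 2177.419ms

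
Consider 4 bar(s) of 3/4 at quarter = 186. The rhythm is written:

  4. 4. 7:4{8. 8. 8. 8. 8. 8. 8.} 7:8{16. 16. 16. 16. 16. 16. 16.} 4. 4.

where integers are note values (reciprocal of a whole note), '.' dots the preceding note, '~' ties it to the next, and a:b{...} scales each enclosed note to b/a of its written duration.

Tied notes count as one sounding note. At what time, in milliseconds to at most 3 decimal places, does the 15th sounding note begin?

note 15 onset = 57/7b = 2626.728ms

1. 0.0ms @ 0 + 483.871ms (3/2)
2. 483.871ms @ 3/2 + 483.871ms (3/2)
3. 967.742ms @ 3 + 138.249ms (3/7)
4. 1105.991ms @ 24/7 + 138.249ms (3/7)
5. 1244.24ms @ 27/7 + 138.249ms (3/7)
6. 1382.488ms @ 30/7 + 138.249ms (3/7)
7. 1520.737ms @ 33/7 + 138.249ms (3/7)
8. 1658.986ms @ 36/7 + 138.249ms (3/7)
9. 1797.235ms @ 39/7 + 138.249ms (3/7)
10. 1935.484ms @ 6 + 138.249ms (3/7)
11. 2073.733ms @ 45/7 + 138.249ms (3/7)
12. 2211.982ms @ 48/7 + 138.249ms (3/7)
13. 2350.23ms @ 51/7 + 138.249ms (3/7)
14. 2488.479ms @ 54/7 + 138.249ms (3/7)
15. 2626.728ms @ 57/7 + 138.249ms (3/7)
16. 2764.977ms @ 60/7 + 138.249ms (3/7)
17. 2903.226ms @ 9 + 483.871ms (3/2)
18. 3387.097ms @ 21/2 + 483.871ms (3/2)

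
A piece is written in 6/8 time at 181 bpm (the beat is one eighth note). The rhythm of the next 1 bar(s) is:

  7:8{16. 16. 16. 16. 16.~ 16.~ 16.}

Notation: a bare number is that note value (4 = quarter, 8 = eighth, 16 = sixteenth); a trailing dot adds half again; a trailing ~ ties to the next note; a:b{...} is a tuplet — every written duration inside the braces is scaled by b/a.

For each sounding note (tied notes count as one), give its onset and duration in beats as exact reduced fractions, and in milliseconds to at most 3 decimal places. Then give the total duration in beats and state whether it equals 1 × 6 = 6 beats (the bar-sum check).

1) 0.0ms=0b +284.136ms=6/7b
2) 284.136ms=6/7b +284.136ms=6/7b
3) 568.272ms=12/7b +284.136ms=6/7b
4) 852.407ms=18/7b +284.136ms=6/7b
5) 1136.543ms=24/7b +852.407ms=18/7b
Σ=6b of 6 (181bpm 6/8) — PASS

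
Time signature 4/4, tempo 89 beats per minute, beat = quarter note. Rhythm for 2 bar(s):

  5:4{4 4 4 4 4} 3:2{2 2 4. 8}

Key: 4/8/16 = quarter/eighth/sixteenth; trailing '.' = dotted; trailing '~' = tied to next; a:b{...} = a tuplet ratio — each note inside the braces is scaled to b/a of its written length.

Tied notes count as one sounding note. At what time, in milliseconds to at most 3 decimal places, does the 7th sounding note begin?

1. 0.0ms @ 0 + 539.326ms (4/5)
2. 539.326ms @ 4/5 + 539.326ms (4/5)
3. 1078.652ms @ 8/5 + 539.326ms (4/5)
4. 1617.978ms @ 12/5 + 539.326ms (4/5)
5. 2157.303ms @ 16/5 + 539.326ms (4/5)
6. 2696.629ms @ 4 + 898.876ms (4/3)
7. 3595.506ms @ 16/3 + 898.876ms (4/3)
8. 4494.382ms @ 20/3 + 674.157ms (1)
9. 5168.539ms @ 23/3 + 224.719ms (1/3)

note 7 onset = 16/3b = 3595.506ms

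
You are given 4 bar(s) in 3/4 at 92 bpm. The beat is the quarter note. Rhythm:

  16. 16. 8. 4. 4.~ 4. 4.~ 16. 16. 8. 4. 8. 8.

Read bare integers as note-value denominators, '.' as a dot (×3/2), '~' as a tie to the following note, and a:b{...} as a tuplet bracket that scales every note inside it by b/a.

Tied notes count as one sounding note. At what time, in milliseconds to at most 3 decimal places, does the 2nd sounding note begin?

1. 0.0ms @ 0 + 244.565ms (3/8)
2. 244.565ms @ 3/8 + 244.565ms (3/8)
3. 489.13ms @ 3/4 + 489.13ms (3/4)
4. 978.261ms @ 3/2 + 978.261ms (3/2)
5. 1956.522ms @ 3 + 1956.522ms (3)
6. 3913.043ms @ 6 + 1222.826ms (15/8)
7. 5135.87ms @ 63/8 + 244.565ms (3/8)
8. 5380.435ms @ 33/4 + 489.13ms (3/4)
9. 5869.565ms @ 9 + 978.261ms (3/2)
10. 6847.826ms @ 21/2 + 489.13ms (3/4)
11. 7336.957ms @ 45/4 + 489.13ms (3/4)

note 2 onset = 3/8b = 244.565ms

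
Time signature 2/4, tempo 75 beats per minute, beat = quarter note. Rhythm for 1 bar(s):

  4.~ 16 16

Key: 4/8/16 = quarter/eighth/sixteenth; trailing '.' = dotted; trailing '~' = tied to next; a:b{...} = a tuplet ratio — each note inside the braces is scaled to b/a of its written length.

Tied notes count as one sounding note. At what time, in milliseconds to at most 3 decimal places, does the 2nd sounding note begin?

note 2 onset = 7/4b = 1400.0ms

1. 0.0ms @ 0 + 1400.0ms (7/4)
2. 1400.0ms @ 7/4 + 200.0ms (1/4)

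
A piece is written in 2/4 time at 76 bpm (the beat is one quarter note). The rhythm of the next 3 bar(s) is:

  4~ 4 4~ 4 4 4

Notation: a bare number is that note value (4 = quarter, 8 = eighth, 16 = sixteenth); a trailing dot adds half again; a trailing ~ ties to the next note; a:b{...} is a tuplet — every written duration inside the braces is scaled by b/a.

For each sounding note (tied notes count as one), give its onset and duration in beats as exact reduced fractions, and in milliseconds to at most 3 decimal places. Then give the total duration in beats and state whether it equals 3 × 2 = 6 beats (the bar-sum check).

1) 0.0ms=0b +1578.947ms=2b
2) 1578.947ms=2b +1578.947ms=2b
3) 3157.895ms=4b +789.474ms=1b
4) 3947.368ms=5b +789.474ms=1b
Σ=6b of 6 (76bpm 2/4) — PASS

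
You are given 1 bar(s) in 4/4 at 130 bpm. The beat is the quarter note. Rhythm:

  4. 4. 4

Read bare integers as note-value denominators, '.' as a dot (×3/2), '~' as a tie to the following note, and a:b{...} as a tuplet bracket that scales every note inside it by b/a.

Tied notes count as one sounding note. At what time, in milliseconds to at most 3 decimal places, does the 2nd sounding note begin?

note 2 onset = 3/2b = 692.308ms

1. 0.0ms @ 0 + 692.308ms (3/2)
2. 692.308ms @ 3/2 + 692.308ms (3/2)
3. 1384.615ms @ 3 + 461.538ms (1)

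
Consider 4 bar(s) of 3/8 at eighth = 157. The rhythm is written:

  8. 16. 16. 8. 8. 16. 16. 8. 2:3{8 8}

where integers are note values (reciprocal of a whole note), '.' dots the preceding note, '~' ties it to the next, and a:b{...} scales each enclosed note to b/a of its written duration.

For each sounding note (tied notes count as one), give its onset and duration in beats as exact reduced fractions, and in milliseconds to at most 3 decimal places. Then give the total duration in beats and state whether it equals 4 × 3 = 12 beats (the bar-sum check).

1) 0.0ms=0b +573.248ms=3/2b
2) 573.248ms=3/2b +286.624ms=3/4b
3) 859.873ms=9/4b +286.624ms=3/4b
4) 1146.497ms=3b +573.248ms=3/2b
5) 1719.745ms=9/2b +573.248ms=3/2b
6) 2292.994ms=6b +286.624ms=3/4b
7) 2579.618ms=27/4b +286.624ms=3/4b
8) 2866.242ms=15/2b +573.248ms=3/2b
9) 3439.49ms=9b +573.248ms=3/2b
10) 4012.739ms=21/2b +573.248ms=3/2b
Σ=12b of 12 (157bpm 3/8) — PASS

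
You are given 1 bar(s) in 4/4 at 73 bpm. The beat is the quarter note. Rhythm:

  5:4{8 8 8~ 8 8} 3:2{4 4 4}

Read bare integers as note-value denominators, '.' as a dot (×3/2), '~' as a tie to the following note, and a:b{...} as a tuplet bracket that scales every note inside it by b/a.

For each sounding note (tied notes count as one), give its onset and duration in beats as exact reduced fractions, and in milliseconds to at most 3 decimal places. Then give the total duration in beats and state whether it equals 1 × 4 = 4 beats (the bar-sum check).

1) 0.0ms=0b +328.767ms=2/5b
2) 328.767ms=2/5b +328.767ms=2/5b
3) 657.534ms=4/5b +657.534ms=4/5b
4) 1315.068ms=8/5b +328.767ms=2/5b
5) 1643.836ms=2b +547.945ms=2/3b
6) 2191.781ms=8/3b +547.945ms=2/3b
7) 2739.726ms=10/3b +547.945ms=2/3b
Σ=4b of 4 (73bpm 4/4) — PASS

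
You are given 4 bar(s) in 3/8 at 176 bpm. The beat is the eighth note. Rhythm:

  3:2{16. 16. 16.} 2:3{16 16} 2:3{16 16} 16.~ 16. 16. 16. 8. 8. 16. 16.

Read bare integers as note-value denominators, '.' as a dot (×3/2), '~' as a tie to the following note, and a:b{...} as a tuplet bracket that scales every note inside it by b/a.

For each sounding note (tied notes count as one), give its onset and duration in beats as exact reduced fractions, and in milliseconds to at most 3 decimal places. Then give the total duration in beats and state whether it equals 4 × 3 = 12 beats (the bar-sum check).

1) 0.0ms=0b +170.455ms=1/2b
2) 170.455ms=1/2b +170.455ms=1/2b
3) 340.909ms=1b +170.455ms=1/2b
4) 511.364ms=3/2b +255.682ms=3/4b
5) 767.045ms=9/4b +255.682ms=3/4b
6) 1022.727ms=3b +255.682ms=3/4b
7) 1278.409ms=15/4b +255.682ms=3/4b
8) 1534.091ms=9/2b +511.364ms=3/2b
9) 2045.455ms=6b +255.682ms=3/4b
10) 2301.136ms=27/4b +255.682ms=3/4b
11) 2556.818ms=15/2b +511.364ms=3/2b
12) 3068.182ms=9b +511.364ms=3/2b
13) 3579.545ms=21/2b +255.682ms=3/4b
14) 3835.227ms=45/4b +255.682ms=3/4b
Σ=12b of 12 (176bpm 3/8) — PASS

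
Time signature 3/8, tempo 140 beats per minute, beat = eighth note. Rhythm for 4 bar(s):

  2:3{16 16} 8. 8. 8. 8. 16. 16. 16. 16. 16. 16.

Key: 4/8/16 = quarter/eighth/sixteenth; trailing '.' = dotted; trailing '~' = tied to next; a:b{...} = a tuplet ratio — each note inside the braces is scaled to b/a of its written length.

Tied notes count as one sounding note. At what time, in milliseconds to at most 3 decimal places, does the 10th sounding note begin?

1. 0.0ms @ 0 + 321.429ms (3/4)
2. 321.429ms @ 3/4 + 321.429ms (3/4)
3. 642.857ms @ 3/2 + 642.857ms (3/2)
4. 1285.714ms @ 3 + 642.857ms (3/2)
5. 1928.571ms @ 9/2 + 642.857ms (3/2)
6. 2571.429ms @ 6 + 642.857ms (3/2)
7. 3214.286ms @ 15/2 + 321.429ms (3/4)
8. 3535.714ms @ 33/4 + 321.429ms (3/4)
9. 3857.143ms @ 9 + 321.429ms (3/4)
10. 4178.571ms @ 39/4 + 321.429ms (3/4)
11. 4500.0ms @ 21/2 + 321.429ms (3/4)
12. 4821.429ms @ 45/4 + 321.429ms (3/4)

note 10 onset = 39/4b = 4178.571ms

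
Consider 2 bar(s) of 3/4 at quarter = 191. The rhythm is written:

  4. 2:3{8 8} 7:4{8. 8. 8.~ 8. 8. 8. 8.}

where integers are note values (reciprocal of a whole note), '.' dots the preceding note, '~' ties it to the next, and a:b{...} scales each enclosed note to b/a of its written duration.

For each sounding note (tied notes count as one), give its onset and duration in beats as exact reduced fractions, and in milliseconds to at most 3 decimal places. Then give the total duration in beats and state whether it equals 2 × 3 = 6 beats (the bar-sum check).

1) 0.0ms=0b +471.204ms=3/2b
2) 471.204ms=3/2b +235.602ms=3/4b
3) 706.806ms=9/4b +235.602ms=3/4b
4) 942.408ms=3b +134.63ms=3/7b
5) 1077.038ms=24/7b +134.63ms=3/7b
6) 1211.668ms=27/7b +269.26ms=6/7b
7) 1480.927ms=33/7b +134.63ms=3/7b
8) 1615.557ms=36/7b +134.63ms=3/7b
9) 1750.187ms=39/7b +134.63ms=3/7b
Σ=6b of 6 (191bpm 3/4) — PASS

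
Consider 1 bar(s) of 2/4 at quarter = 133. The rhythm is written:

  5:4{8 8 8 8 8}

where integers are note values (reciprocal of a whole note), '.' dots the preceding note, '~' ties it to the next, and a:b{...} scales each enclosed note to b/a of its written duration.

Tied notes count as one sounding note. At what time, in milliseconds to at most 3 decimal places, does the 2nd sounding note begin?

1. 0.0ms @ 0 + 180.451ms (2/5)
2. 180.451ms @ 2/5 + 180.451ms (2/5)
3. 360.902ms @ 4/5 + 180.451ms (2/5)
4. 541.353ms @ 6/5 + 180.451ms (2/5)
5. 721.805ms @ 8/5 + 180.451ms (2/5)

note 2 onset = 2/5b = 180.451ms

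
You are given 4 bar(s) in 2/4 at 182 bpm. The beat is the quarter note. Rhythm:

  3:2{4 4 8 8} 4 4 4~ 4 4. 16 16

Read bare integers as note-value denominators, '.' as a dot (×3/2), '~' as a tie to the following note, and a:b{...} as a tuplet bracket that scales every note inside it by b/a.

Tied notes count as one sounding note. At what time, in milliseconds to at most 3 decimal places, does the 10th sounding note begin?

1. 0.0ms @ 0 + 219.78ms (2/3)
2. 219.78ms @ 2/3 + 219.78ms (2/3)
3. 439.56ms @ 4/3 + 109.89ms (1/3)
4. 549.451ms @ 5/3 + 109.89ms (1/3)
5. 659.341ms @ 2 + 329.67ms (1)
6. 989.011ms @ 3 + 329.67ms (1)
7. 1318.681ms @ 4 + 659.341ms (2)
8. 1978.022ms @ 6 + 494.505ms (3/2)
9. 2472.527ms @ 15/2 + 82.418ms (1/4)
10. 2554.945ms @ 31/4 + 82.418ms (1/4)

note 10 onset = 31/4b = 2554.945ms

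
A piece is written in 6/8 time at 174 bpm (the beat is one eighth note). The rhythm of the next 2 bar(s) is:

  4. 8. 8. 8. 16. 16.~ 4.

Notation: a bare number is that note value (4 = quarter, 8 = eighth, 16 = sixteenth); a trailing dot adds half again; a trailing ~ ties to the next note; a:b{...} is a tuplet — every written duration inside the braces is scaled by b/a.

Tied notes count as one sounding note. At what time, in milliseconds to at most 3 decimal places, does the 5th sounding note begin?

note 5 onset = 15/2b = 2586.207ms

1. 0.0ms @ 0 + 1034.483ms (3)
2. 1034.483ms @ 3 + 517.241ms (3/2)
3. 1551.724ms @ 9/2 + 517.241ms (3/2)
4. 2068.966ms @ 6 + 517.241ms (3/2)
5. 2586.207ms @ 15/2 + 258.621ms (3/4)
6. 2844.828ms @ 33/4 + 1293.103ms (15/4)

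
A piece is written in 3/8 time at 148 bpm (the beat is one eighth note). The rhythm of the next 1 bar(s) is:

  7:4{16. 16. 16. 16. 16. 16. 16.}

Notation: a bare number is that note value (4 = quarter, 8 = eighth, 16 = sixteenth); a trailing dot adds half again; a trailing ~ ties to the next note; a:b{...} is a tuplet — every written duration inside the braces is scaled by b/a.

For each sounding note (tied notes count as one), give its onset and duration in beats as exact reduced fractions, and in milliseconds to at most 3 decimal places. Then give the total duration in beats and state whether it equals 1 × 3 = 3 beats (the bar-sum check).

1) 0.0ms=0b +173.745ms=3/7b
2) 173.745ms=3/7b +173.745ms=3/7b
3) 347.49ms=6/7b +173.745ms=3/7b
4) 521.236ms=9/7b +173.745ms=3/7b
5) 694.981ms=12/7b +173.745ms=3/7b
6) 868.726ms=15/7b +173.745ms=3/7b
7) 1042.471ms=18/7b +173.745ms=3/7b
Σ=3b of 3 (148bpm 3/8) — PASS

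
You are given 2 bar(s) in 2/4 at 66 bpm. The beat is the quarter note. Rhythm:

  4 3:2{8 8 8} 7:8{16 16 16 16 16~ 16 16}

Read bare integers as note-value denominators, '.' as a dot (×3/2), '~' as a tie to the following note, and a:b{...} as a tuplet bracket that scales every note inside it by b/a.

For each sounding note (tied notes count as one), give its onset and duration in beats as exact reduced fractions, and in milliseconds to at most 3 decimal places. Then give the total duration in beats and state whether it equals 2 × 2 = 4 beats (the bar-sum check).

1) 0.0ms=0b +909.091ms=1b
2) 909.091ms=1b +303.03ms=1/3b
3) 1212.121ms=4/3b +303.03ms=1/3b
4) 1515.152ms=5/3b +303.03ms=1/3b
5) 1818.182ms=2b +259.74ms=2/7b
6) 2077.922ms=16/7b +259.74ms=2/7b
7) 2337.662ms=18/7b +259.74ms=2/7b
8) 2597.403ms=20/7b +259.74ms=2/7b
9) 2857.143ms=22/7b +519.481ms=4/7b
10) 3376.623ms=26/7b +259.74ms=2/7b
Σ=4b of 4 (66bpm 2/4) — PASS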